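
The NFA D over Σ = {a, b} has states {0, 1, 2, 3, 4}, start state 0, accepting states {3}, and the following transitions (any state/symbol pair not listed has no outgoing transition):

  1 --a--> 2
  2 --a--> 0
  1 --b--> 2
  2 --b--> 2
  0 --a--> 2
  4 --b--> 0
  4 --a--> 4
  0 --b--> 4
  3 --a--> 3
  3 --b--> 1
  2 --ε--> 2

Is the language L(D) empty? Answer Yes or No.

The states reachable from the start state are {0, 2, 4}.
None of the accepting states {3} is reachable, so no string is accepted and L(D) = ∅.

Yes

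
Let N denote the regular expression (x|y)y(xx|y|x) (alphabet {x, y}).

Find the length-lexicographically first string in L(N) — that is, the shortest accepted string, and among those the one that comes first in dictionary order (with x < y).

xyx

By inspection of the expression, no string of length less than 3 matches, and xyx is the lexicographically first match of length 3.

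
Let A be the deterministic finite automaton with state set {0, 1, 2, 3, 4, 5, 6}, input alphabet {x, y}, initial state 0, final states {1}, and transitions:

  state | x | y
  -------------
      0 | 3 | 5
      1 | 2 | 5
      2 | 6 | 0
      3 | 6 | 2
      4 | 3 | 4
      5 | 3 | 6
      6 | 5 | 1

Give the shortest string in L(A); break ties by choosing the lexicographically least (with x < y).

A breadth-first search from 0 reaches an accepting state first via the path 0 → 3 → 6 → 1 on input xxy.
No string of length < 3 is accepted (BFS exhausts all shorter strings without reaching an accepting state), and xxy is the lexicographically least accepting string of length 3.

xxy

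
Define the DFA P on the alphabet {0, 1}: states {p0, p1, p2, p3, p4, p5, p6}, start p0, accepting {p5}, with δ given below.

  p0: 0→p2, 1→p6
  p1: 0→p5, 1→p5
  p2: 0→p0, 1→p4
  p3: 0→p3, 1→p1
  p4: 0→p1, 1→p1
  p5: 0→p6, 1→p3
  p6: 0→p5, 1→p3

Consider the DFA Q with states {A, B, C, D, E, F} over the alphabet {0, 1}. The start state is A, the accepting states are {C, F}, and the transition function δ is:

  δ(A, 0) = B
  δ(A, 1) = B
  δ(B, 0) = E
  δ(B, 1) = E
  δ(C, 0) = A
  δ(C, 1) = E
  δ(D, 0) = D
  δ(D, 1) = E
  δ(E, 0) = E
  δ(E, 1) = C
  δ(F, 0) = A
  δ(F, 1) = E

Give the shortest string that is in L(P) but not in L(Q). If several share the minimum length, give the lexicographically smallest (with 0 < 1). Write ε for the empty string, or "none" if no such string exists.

The string 10 is accepted by P but not by Q.
No shorter string lies in the difference, and 10 is the lexicographically first length-2 string in L(P) \ L(Q).

10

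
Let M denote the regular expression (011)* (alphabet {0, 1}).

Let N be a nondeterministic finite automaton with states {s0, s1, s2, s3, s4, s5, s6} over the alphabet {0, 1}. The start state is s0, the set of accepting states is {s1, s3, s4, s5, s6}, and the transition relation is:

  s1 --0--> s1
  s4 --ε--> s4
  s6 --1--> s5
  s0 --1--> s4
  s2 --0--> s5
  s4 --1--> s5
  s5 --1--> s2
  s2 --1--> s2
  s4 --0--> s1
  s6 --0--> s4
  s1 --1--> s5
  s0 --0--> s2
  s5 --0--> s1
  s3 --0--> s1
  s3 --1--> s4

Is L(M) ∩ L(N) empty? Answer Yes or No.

Yes

Converting the expression M to a DFA (subset construction, then merging equivalent states) gives the minimal DFA with states {m0, m1, m2, m3}, start state m0, accepting states {m0} and transitions m0: 0→m1, 1→m2; m1: 0→m2, 1→m3; m2: 0→m2, 1→m2; m3: 0→m2, 1→m0.
Exploring the product automaton M × N from the start pair (m0, s0), following both machines on each input symbol, reaches 9 state pairs: (m0, s0), (m1, s2), (m2, s4), (m2, s5), (m3, s2), (m2, s1), (m2, s2), (m0, s2), (m1, s5).
M accepts in {m0} and N accepts in {s1, s3, s4, s5, s6}; no reachable pair has both components accepting, so no string drives both machines to acceptance simultaneously and L(M) ∩ L(N) = ∅.
So no string is accepted by both, and the intersection is empty.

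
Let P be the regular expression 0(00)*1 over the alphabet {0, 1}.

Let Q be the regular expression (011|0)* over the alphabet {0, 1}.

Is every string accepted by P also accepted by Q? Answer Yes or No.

No

The string 01 is in L(P) but not in L(Q).
So L(P) ⊄ L(Q).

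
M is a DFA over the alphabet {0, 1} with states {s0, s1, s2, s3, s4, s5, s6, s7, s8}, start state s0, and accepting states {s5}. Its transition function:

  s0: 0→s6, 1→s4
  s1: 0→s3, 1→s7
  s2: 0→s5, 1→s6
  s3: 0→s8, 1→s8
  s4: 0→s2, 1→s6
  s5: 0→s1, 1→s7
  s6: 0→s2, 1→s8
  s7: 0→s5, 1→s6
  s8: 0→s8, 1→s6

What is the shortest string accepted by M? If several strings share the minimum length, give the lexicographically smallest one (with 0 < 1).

A breadth-first search from s0 reaches an accepting state first via the path s0 → s6 → s2 → s5 on input 000.
No string of length < 3 is accepted (BFS exhausts all shorter strings without reaching an accepting state), and 000 is the lexicographically least accepting string of length 3.

000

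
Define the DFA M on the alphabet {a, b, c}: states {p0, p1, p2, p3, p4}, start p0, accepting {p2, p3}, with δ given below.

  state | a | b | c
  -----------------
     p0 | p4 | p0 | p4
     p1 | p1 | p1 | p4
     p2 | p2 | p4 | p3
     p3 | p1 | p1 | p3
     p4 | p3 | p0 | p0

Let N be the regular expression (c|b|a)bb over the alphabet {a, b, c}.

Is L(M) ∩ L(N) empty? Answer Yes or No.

Yes

Converting the expression N to a DFA (subset construction, then merging equivalent states) gives the minimal DFA with states {n0, n1, n2, n3, n4}, start state n0, accepting states {n4} and transitions n0: a→n1, b→n1, c→n1; n1: a→n2, b→n3, c→n2; n2: a→n2, b→n2, c→n2; n3: a→n2, b→n4, c→n2; n4: a→n2, b→n2, c→n2.
Exploring the product automaton M × N from the start pair (p0, n0), following both machines on each input symbol, reaches 9 state pairs: (p0, n0), (p4, n1), (p0, n1), (p3, n2), (p0, n3), (p0, n2), (p4, n2), (p1, n2), (p0, n4).
M accepts in {p2, p3} and N accepts in {n4}; no reachable pair has both components accepting, so no string drives both machines to acceptance simultaneously and L(M) ∩ L(N) = ∅.
So no string is accepted by both, and the intersection is empty.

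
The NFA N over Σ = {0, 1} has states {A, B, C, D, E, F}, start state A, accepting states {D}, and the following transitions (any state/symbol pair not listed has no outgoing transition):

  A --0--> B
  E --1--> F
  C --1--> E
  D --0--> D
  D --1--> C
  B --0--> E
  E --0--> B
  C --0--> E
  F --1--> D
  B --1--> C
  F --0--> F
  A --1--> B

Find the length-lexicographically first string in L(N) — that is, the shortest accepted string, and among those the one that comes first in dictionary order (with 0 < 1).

A breadth-first search from A reaches an accepting state first via the path A → B → E → F → D on input 0011.
No string of length < 4 is accepted (BFS exhausts all shorter strings without reaching an accepting state), and 0011 is the lexicographically least accepting string of length 4.

0011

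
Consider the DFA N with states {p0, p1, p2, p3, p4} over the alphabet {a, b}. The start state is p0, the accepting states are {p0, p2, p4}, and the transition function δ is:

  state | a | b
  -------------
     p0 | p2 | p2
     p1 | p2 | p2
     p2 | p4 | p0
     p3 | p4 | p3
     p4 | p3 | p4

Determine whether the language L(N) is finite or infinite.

infinite

State p0 is reachable from the start and can reach an accepting state, and it lies on the cycle p0 → p2 → p0.
Traversing that cycle any number of times yields accepted strings of unbounded length, so the language is infinite.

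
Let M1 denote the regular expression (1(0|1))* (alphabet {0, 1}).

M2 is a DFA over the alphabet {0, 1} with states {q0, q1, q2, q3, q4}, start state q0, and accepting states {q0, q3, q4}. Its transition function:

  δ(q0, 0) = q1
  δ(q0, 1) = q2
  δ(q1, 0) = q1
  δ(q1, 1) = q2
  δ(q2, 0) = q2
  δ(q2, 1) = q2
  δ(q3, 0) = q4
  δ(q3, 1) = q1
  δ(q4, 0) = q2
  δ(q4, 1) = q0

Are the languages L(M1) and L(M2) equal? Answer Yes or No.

No

The string 10 is accepted by M1 but rejected by M2.
So L(M1) ≠ L(M2).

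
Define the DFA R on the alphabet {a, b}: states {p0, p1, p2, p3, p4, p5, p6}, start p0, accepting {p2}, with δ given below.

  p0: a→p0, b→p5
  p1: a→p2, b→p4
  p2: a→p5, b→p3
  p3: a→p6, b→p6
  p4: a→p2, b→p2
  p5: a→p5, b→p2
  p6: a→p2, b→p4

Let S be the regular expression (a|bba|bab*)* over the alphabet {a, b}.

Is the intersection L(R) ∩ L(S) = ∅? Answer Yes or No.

No

The string bab is accepted by both R and S.
Hence L(R) ∩ L(S) ≠ ∅.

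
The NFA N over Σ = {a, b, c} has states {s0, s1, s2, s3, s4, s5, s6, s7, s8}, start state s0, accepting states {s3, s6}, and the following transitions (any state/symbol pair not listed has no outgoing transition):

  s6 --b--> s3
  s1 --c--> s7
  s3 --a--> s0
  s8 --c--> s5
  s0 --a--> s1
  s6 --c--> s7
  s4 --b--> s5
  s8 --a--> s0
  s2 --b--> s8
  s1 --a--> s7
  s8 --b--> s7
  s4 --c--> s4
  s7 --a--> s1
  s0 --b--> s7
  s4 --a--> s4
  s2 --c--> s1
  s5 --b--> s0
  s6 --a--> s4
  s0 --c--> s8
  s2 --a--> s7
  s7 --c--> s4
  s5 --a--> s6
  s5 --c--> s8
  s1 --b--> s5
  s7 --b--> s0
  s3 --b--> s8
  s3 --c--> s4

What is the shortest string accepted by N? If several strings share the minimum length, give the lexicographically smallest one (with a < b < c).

A breadth-first search from s0 reaches an accepting state first via the path s0 → s1 → s5 → s6 on input aba.
No string of length < 3 is accepted (BFS exhausts all shorter strings without reaching an accepting state), and aba is the lexicographically least accepting string of length 3.

aba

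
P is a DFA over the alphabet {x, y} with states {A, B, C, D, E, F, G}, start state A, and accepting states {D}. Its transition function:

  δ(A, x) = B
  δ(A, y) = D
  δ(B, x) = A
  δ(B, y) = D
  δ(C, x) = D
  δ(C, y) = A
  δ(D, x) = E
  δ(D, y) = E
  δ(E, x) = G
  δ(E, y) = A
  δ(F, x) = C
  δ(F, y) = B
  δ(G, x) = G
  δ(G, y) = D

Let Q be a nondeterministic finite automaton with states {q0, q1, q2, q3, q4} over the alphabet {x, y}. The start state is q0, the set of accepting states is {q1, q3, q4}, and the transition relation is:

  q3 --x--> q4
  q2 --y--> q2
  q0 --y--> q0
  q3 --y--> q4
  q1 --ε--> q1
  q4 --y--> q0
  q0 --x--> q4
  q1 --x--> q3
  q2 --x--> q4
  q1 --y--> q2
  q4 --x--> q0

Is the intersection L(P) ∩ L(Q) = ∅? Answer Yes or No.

Yes

Exploring the product automaton P × Q from the start pair (A, q0), following both machines on each input symbol, reaches 7 state pairs: (A, q0), (B, q4), (D, q0), (E, q4), (E, q0), (G, q0), (G, q4).
P accepts in {D} and Q accepts in {q1, q3, q4}; no reachable pair has both components accepting, so no string drives both machines to acceptance simultaneously and L(P) ∩ L(Q) = ∅.
So no string is accepted by both, and the intersection is empty.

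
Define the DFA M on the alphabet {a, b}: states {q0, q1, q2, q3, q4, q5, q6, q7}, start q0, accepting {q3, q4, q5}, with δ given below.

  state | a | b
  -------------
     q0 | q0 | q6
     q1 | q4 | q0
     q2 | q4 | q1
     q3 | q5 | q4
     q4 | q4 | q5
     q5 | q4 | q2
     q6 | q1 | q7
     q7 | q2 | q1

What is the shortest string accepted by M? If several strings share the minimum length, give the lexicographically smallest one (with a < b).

A breadth-first search from q0 reaches an accepting state first via the path q0 → q6 → q1 → q4 on input baa.
No string of length < 3 is accepted (BFS exhausts all shorter strings without reaching an accepting state), and baa is the lexicographically least accepting string of length 3.

baa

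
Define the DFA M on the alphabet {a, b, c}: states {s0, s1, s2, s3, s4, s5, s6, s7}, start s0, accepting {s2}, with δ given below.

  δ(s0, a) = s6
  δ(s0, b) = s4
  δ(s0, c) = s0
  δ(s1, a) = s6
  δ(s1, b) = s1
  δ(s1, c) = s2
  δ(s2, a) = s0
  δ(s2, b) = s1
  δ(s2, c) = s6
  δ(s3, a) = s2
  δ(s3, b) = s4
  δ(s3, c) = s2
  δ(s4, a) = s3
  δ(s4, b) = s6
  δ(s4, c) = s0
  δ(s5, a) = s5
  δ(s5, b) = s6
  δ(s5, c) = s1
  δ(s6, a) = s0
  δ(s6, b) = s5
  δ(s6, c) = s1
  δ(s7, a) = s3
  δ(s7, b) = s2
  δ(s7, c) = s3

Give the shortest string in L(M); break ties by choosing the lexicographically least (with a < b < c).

acc

A breadth-first search from s0 reaches an accepting state first via the path s0 → s6 → s1 → s2 on input acc.
No string of length < 3 is accepted (BFS exhausts all shorter strings without reaching an accepting state), and acc is the lexicographically least accepting string of length 3.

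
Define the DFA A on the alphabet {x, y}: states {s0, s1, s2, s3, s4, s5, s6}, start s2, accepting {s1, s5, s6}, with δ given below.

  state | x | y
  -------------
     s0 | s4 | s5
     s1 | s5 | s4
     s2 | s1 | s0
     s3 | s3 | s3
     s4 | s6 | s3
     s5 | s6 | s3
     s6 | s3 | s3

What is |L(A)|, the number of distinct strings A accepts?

The useful subgraph on states {s0, s1, s2, s4, s5, s6} is acyclic, so L(A) is finite; the longest accepting path visits 4 useful states, giving maximum string length 3.
Counting accepting paths from s2 by length: 1 of length 1, 2 of length 2, 4 of length 3. Total 7.

7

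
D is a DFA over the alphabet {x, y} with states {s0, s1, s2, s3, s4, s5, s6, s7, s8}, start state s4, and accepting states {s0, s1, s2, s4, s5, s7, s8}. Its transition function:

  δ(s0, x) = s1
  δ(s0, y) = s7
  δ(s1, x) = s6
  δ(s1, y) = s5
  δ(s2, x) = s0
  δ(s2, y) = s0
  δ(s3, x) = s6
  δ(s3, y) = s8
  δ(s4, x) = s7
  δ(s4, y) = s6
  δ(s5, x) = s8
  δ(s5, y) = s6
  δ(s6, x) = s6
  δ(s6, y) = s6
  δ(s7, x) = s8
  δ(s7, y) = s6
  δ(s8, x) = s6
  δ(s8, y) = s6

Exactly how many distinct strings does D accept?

The useful subgraph on states {s4, s7, s8} is acyclic, so L(D) is finite; the longest accepting path visits 3 useful states, giving maximum string length 2.
Counting accepting paths from s4 by length: 1 of length 0, 1 of length 1, 1 of length 2. Total 3.

3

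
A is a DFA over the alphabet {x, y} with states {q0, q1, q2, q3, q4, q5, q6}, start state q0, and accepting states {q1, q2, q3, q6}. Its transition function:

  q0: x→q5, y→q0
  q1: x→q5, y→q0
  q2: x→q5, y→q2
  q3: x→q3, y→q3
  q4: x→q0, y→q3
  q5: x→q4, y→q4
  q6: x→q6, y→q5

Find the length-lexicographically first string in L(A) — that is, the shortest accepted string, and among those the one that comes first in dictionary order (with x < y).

A breadth-first search from q0 reaches an accepting state first via the path q0 → q5 → q4 → q3 on input xxy.
No string of length < 3 is accepted (BFS exhausts all shorter strings without reaching an accepting state), and xxy is the lexicographically least accepting string of length 3.

xxy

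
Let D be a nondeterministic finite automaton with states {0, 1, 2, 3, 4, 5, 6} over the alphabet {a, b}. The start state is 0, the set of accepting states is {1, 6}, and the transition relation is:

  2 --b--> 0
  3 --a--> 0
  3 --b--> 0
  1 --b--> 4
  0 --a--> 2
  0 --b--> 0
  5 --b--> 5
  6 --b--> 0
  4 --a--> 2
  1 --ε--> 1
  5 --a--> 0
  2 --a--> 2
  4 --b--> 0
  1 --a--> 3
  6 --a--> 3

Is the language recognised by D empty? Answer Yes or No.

Yes

The states reachable from the start state are {0, 2}.
None of the accepting states {1, 6} is reachable, so no string is accepted and L(D) = ∅.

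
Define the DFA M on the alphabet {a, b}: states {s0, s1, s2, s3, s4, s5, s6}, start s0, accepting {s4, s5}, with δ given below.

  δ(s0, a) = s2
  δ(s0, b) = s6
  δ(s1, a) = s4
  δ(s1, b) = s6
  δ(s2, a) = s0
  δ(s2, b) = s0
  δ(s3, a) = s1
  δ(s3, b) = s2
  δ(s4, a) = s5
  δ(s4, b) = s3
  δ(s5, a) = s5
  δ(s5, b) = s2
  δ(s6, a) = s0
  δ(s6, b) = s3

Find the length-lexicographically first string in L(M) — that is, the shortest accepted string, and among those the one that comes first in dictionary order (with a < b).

bbaa

A breadth-first search from s0 reaches an accepting state first via the path s0 → s6 → s3 → s1 → s4 on input bbaa.
No string of length < 4 is accepted (BFS exhausts all shorter strings without reaching an accepting state), and bbaa is the lexicographically least accepting string of length 4.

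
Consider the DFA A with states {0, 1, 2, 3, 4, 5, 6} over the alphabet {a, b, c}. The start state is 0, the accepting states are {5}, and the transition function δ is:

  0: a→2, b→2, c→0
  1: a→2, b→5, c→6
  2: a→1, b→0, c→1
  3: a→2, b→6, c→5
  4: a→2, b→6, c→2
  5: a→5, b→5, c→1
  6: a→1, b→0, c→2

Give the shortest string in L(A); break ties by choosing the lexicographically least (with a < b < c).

A breadth-first search from 0 reaches an accepting state first via the path 0 → 2 → 1 → 5 on input aab.
No string of length < 3 is accepted (BFS exhausts all shorter strings without reaching an accepting state), and aab is the lexicographically least accepting string of length 3.

aab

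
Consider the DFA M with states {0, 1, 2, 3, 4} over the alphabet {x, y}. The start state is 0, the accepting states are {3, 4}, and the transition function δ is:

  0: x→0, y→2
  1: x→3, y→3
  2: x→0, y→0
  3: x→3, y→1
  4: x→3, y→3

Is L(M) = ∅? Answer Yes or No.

Yes

The states reachable from the start state are {0, 2}.
None of the accepting states {3, 4} is reachable, so no string is accepted and L(M) = ∅.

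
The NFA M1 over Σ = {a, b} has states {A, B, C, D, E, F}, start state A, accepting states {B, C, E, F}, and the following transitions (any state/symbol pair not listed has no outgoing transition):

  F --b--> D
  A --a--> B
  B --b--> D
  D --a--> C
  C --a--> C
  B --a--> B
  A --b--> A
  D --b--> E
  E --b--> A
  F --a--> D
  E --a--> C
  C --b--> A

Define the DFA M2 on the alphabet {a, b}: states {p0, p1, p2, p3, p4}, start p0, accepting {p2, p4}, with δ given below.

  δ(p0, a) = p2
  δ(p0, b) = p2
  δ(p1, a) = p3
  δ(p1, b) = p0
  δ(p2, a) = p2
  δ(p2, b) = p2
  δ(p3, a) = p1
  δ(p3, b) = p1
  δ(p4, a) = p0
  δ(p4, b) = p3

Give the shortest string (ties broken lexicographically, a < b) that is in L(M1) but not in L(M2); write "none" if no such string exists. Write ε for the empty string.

Exploring the product automaton M1 × M2 from the start pair (A, p0), following both machines on each input symbol, reaches 6 state pairs: (A, p0), (B, p2), (A, p2), (D, p2), (C, p2), (E, p2).
M1 accepts in {B, C, E, F} and M2 accepts in {p2, p4}. The reachable pairs whose M1-component is accepting are (B, p2), (C, p2), (E, p2); in each of them the M2-component is accepting too, so the product for L(M1) \ L(M2) (M1-component accepting, M2-component rejecting) has no reachable accepting pair and the difference is empty.
So every string accepted by M1 is also accepted by M2: L(M1) \ L(M2) = ∅ and there is no such string.

none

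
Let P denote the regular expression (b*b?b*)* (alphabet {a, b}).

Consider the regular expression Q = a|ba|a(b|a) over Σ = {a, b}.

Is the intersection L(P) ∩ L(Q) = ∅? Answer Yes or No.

Yes

Converting the expression P to a DFA (subset construction, then merging equivalent states) gives the minimal DFA with states {p0, p1}, start state p0, accepting states {p0} and transitions p0: a→p1, b→p0; p1: a→p1, b→p1.
Converting the expression Q to a DFA (subset construction, then merging equivalent states) gives the minimal DFA with states {q0, q1, q2, q3, q4}, start state q0, accepting states {q1, q3} and transitions q0: a→q1, b→q2; q1: a→q3, b→q3; q2: a→q3, b→q4; q3: a→q4, b→q4; q4: a→q4, b→q4.
Exploring the product automaton P × Q from the start pair (p0, q0), following both machines on each input symbol, reaches 6 state pairs: (p0, q0), (p1, q1), (p0, q2), (p1, q3), (p0, q4), (p1, q4).
P accepts in {p0} and Q accepts in {q1, q3}; no reachable pair has both components accepting, so no string drives both machines to acceptance simultaneously and L(P) ∩ L(Q) = ∅.
So no string is accepted by both, and the intersection is empty.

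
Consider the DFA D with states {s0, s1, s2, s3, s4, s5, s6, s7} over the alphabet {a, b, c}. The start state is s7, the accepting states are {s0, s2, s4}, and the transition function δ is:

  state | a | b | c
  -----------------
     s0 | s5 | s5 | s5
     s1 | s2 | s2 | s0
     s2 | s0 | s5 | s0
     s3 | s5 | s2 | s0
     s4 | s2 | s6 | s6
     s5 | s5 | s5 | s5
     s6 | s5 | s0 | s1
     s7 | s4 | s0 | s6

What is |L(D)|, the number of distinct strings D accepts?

29

The useful subgraph on states {s0, s1, s2, s4, s6, s7} is acyclic, so L(D) is finite; the longest accepting path visits 6 useful states, giving maximum string length 5.
Counting accepting paths from s7 by length: 2 of length 1, 2 of length 2, 7 of length 3, 10 of length 4, 8 of length 5. Total 29.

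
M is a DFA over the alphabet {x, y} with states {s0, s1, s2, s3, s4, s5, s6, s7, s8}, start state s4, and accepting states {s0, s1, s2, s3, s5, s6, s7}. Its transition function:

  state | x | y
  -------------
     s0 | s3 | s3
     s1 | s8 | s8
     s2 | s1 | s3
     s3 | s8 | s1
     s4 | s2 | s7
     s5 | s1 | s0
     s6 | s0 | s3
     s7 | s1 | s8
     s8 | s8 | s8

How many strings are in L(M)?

6

The useful subgraph on states {s1, s2, s3, s4, s7} is acyclic, so L(M) is finite; the longest accepting path visits 4 useful states, giving maximum string length 3.
Counting accepting paths from s4 by length: 2 of length 1, 3 of length 2, 1 of length 3. Total 6.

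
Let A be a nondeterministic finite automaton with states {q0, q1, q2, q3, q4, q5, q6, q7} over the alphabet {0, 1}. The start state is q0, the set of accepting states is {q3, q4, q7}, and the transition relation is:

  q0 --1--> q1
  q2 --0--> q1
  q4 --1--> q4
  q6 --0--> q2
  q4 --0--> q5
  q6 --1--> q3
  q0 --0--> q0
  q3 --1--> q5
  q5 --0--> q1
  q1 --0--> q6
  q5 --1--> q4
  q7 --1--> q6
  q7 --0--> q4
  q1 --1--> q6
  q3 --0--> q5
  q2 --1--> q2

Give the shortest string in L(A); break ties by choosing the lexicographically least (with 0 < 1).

101

A breadth-first search from q0 reaches an accepting state first via the path q0 → q1 → q6 → q3 on input 101.
No string of length < 3 is accepted (BFS exhausts all shorter strings without reaching an accepting state), and 101 is the lexicographically least accepting string of length 3.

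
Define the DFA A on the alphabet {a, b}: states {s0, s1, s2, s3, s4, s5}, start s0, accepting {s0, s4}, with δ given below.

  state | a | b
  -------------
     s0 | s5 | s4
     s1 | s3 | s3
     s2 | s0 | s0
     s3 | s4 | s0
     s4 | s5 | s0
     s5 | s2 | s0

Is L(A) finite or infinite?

infinite

State s0 is reachable from the start and can reach an accepting state, and it lies on the cycle s0 → s4 → s0.
Traversing that cycle any number of times yields accepted strings of unbounded length, so the language is infinite.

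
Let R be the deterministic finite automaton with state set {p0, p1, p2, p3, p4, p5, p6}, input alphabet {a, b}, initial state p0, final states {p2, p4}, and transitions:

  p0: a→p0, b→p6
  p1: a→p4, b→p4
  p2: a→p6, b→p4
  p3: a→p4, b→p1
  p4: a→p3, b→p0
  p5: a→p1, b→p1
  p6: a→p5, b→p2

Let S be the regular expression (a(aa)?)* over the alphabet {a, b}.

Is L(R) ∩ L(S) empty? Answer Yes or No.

Converting the expression S to a DFA (subset construction, then merging equivalent states) gives the minimal DFA with states {s0, s1}, start state s0, accepting states {s0} and transitions s0: a→s0, b→s1; s1: a→s1, b→s1.
Exploring the product automaton R × S from the start pair (p0, s0), following both machines on each input symbol, reaches 8 state pairs: (p0, s0), (p6, s1), (p5, s1), (p2, s1), (p1, s1), (p4, s1), (p3, s1), (p0, s1).
R accepts in {p2, p4} and S accepts in {s0}; no reachable pair has both components accepting, so no string drives both machines to acceptance simultaneously and L(R) ∩ L(S) = ∅.
So no string is accepted by both, and the intersection is empty.

Yes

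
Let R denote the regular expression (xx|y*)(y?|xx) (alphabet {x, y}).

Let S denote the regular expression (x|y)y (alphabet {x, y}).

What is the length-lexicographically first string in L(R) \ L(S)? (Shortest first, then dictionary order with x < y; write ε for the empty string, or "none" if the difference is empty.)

The empty string ε is accepted by R but not by S.
Since ε is the unique shortest string, it is the required witness.

ε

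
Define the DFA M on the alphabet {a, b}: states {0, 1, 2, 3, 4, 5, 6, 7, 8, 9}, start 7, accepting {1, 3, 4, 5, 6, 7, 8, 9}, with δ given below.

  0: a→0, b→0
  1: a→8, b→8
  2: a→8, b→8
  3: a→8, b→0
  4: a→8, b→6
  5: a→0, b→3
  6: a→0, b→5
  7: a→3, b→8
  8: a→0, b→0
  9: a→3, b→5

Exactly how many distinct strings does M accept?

4

The useful subgraph on states {3, 7, 8} is acyclic, so L(M) is finite; the longest accepting path visits 3 useful states, giving maximum string length 2.
Counting accepting paths from 7 by length: 1 of length 0, 2 of length 1, 1 of length 2. Total 4.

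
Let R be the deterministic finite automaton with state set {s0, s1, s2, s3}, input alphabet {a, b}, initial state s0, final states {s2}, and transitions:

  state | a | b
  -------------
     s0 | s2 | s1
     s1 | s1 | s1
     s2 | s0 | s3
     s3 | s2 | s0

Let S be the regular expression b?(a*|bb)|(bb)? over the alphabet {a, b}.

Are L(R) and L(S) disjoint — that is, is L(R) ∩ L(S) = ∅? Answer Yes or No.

No

The string a is accepted by both R and S.
Hence L(R) ∩ L(S) ≠ ∅.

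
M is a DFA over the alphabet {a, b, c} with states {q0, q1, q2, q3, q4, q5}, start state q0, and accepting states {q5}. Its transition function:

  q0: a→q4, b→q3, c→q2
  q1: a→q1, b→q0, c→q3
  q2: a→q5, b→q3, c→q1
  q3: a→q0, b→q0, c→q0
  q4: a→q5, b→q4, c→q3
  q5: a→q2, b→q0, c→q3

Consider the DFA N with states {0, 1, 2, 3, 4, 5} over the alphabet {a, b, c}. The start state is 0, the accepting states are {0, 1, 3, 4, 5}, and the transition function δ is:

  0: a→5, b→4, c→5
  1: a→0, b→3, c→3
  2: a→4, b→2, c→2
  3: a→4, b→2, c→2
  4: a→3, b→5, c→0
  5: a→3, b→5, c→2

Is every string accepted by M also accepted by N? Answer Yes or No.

Exploring the product automaton M × N from the start pair (q0, 0), following both machines on each input symbol, reaches 26 state pairs: (q0, 0), (q4, 5), (q3, 4), (q2, 5), (q5, 3), (q3, 2), (q0, 3), (q0, 5), (q3, 5), (q1, 2), (q2, 4), (q0, 2), (q0, 4), (q4, 4), (q2, 2), (q4, 3), (q1, 4), (q1, 0), (q2, 0), (q3, 0), (q5, 4), (q4, 2), (q1, 3), (q1, 5), (q5, 5), (q2, 3).
M accepts in {q5} and N accepts in {0, 1, 3, 4, 5}. The reachable pairs whose M-component is accepting are (q5, 3), (q5, 4), (q5, 5); in each of them the N-component is accepting too, so the product for L(M) \ L(N) (M-component accepting, N-component rejecting) has no reachable accepting pair and the difference is empty.
Hence every string in L(M) is also in L(N).

Yes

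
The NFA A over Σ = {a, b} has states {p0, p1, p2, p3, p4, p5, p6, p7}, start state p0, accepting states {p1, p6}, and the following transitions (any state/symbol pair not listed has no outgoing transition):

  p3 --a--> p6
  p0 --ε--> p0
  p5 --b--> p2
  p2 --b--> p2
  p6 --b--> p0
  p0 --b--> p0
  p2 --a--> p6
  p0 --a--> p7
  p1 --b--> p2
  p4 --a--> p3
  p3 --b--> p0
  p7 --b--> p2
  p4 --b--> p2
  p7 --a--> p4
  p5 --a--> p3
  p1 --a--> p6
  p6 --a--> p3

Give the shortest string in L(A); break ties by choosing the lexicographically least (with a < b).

aba

A breadth-first search from p0 reaches an accepting state first via the path p0 → p7 → p2 → p6 on input aba.
No string of length < 3 is accepted (BFS exhausts all shorter strings without reaching an accepting state), and aba is the lexicographically least accepting string of length 3.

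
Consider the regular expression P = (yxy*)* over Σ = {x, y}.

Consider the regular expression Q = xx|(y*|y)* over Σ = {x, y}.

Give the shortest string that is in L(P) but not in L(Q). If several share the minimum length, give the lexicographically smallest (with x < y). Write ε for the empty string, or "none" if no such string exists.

yx

The string yx is accepted by P but not by Q.
No shorter string lies in the difference, and yx is the lexicographically first length-2 string in L(P) \ L(Q).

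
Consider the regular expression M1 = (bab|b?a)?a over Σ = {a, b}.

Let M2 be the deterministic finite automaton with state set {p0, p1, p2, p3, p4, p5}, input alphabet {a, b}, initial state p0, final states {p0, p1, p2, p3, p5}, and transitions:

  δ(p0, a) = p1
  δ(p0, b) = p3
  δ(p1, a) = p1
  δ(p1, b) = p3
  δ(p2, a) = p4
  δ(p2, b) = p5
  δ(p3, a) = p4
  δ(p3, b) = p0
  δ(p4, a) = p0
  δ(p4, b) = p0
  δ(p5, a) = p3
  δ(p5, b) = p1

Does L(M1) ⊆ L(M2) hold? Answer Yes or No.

Converting the expression M1 to a DFA (subset construction, then merging equivalent states) gives the minimal DFA with states {r0, r1, r2, r3, r4, r5, r6}, start state r0, accepting states {r1, r3} and transitions r0: a→r1, b→r2; r1: a→r3, b→r4; r2: a→r5, b→r4; r3: a→r4, b→r4; r4: a→r4, b→r4; r5: a→r3, b→r6; r6: a→r3, b→r4.
Exploring the product automaton M1 × M2 from the start pair (r0, p0), following both machines on each input symbol, reaches 11 state pairs: (r0, p0), (r1, p1), (r2, p3), (r3, p1), (r4, p3), (r5, p4), (r4, p0), (r4, p1), (r4, p4), (r3, p0), (r6, p0).
M1 accepts in {r1, r3} and M2 accepts in {p0, p1, p2, p3, p5}. The reachable pairs whose M1-component is accepting are (r1, p1), (r3, p1), (r3, p0); in each of them the M2-component is accepting too, so the product for L(M1) \ L(M2) (M1-component accepting, M2-component rejecting) has no reachable accepting pair and the difference is empty.
Hence every string in L(M1) is also in L(M2).

Yes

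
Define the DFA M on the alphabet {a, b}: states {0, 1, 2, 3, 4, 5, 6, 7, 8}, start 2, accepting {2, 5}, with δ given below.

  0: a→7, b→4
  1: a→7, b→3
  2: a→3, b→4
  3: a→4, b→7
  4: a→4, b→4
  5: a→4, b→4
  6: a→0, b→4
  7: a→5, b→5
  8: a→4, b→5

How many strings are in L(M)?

The useful subgraph on states {2, 3, 5, 7} is acyclic, so L(M) is finite; the longest accepting path visits 4 useful states, giving maximum string length 3.
Counting accepting paths from 2 by length: 1 of length 0, 2 of length 3. Total 3.

3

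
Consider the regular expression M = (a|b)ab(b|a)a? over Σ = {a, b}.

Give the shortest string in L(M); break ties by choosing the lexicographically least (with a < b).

By inspection of the expression, no string of length less than 4 matches, and aaba is the lexicographically first match of length 4.

aaba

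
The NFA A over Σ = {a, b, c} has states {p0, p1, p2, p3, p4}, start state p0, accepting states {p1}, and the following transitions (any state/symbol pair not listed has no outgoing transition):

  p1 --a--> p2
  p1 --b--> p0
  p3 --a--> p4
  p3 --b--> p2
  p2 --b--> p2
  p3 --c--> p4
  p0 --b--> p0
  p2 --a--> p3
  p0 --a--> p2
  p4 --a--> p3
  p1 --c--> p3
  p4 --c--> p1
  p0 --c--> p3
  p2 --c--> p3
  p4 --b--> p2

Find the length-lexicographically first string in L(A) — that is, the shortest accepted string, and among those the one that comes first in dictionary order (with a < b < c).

A breadth-first search from p0 reaches an accepting state first via the path p0 → p3 → p4 → p1 on input cac.
No string of length < 3 is accepted (BFS exhausts all shorter strings without reaching an accepting state), and cac is the lexicographically least accepting string of length 3.

cac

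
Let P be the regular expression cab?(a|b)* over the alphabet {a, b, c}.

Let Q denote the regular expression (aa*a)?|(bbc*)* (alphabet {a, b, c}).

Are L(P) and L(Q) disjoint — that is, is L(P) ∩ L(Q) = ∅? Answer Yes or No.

Converting the expression P to a DFA (subset construction, then merging equivalent states) gives the minimal DFA with states {p0, p1, p2, p3}, start state p0, accepting states {p3} and transitions p0: a→p1, b→p1, c→p2; p1: a→p1, b→p1, c→p1; p2: a→p3, b→p1, c→p1; p3: a→p3, b→p3, c→p1.
Converting the expression Q to a DFA (subset construction, then merging equivalent states) gives the minimal DFA with states {q0, q1, q2, q3, q4, q5}, start state q0, accepting states {q0, q4, q5} and transitions q0: a→q1, b→q2, c→q3; q1: a→q4, b→q3, c→q3; q2: a→q3, b→q5, c→q3; q3: a→q3, b→q3, c→q3; q4: a→q4, b→q3, c→q3; q5: a→q3, b→q2, c→q5.
Exploring the product automaton P × Q from the start pair (p0, q0), following both machines on each input symbol, reaches 8 state pairs: (p0, q0), (p1, q1), (p1, q2), (p2, q3), (p1, q4), (p1, q3), (p1, q5), (p3, q3).
P accepts in {p3} and Q accepts in {q0, q4, q5}; no reachable pair has both components accepting, so no string drives both machines to acceptance simultaneously and L(P) ∩ L(Q) = ∅.
So no string is accepted by both, and the intersection is empty.

Yes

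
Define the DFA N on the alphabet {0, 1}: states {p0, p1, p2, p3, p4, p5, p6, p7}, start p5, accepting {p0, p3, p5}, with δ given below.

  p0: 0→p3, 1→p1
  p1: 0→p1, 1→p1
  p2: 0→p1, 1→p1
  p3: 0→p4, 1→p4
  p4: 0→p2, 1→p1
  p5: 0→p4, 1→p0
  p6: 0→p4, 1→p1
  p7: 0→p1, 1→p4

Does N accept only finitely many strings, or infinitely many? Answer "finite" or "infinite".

finite

The useful states (reachable from p5 and able to reach an accepting state) are {p0, p3, p5}.
Restricted to these states the transition graph has no cycle, so every accepting path has bounded length and L is finite.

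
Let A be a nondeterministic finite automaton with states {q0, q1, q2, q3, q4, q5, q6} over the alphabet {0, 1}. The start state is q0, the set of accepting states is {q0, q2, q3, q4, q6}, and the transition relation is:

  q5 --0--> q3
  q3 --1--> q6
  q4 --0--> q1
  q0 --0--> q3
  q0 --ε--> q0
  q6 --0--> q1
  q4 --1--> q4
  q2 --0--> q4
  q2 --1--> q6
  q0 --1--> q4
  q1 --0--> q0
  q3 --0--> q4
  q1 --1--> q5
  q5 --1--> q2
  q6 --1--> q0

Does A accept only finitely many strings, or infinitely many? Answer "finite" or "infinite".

State q0 is reachable from the start and can reach an accepting state, and it lies on the cycle q0 → q3 → q4 → q1 → q0.
Traversing that cycle any number of times yields accepted strings of unbounded length, so the language is infinite.

infinite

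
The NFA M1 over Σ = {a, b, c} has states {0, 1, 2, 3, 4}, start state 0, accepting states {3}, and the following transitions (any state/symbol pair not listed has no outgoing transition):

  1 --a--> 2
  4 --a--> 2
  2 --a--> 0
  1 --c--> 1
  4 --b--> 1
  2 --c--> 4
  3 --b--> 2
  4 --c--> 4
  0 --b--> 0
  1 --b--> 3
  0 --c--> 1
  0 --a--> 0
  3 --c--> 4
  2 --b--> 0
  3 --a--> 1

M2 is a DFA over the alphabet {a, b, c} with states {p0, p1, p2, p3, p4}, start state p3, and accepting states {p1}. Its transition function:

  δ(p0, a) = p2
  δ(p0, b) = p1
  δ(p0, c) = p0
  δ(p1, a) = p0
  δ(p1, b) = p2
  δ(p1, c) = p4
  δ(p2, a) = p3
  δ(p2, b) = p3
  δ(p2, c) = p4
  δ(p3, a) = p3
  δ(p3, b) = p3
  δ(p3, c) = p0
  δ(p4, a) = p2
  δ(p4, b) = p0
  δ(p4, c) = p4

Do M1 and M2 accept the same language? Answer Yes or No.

Exploring the product automaton M1 × M2 from the start pair (0, p3), following both machines on each input symbol, reaches 5 state pairs: (0, p3), (1, p0), (2, p2), (3, p1), (4, p4).
M1 accepts in {3} and M2 accepts in {p1}. In every reachable pair the two components are either both accepting — (3, p1) — or both non-accepting, so no string is accepted by exactly one of the machines: L(M1) \ L(M2) and L(M2) \ L(M1) are both empty.
Hence every string is accepted by M1 iff it is accepted by M2, and the two languages coincide.

Yes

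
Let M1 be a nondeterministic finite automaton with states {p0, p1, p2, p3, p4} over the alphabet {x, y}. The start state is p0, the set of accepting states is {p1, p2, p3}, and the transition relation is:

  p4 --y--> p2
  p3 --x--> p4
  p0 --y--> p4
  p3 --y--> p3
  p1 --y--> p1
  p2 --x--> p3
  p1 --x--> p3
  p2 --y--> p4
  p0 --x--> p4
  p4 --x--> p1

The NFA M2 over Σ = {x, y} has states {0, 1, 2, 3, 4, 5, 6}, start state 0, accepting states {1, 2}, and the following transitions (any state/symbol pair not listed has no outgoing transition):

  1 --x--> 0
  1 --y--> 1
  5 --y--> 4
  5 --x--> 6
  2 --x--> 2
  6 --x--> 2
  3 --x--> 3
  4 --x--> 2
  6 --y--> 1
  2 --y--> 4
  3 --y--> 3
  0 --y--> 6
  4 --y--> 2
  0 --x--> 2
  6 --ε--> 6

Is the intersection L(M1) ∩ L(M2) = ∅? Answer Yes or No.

No

The string xx is accepted by both M1 and M2.
Hence L(M1) ∩ L(M2) ≠ ∅.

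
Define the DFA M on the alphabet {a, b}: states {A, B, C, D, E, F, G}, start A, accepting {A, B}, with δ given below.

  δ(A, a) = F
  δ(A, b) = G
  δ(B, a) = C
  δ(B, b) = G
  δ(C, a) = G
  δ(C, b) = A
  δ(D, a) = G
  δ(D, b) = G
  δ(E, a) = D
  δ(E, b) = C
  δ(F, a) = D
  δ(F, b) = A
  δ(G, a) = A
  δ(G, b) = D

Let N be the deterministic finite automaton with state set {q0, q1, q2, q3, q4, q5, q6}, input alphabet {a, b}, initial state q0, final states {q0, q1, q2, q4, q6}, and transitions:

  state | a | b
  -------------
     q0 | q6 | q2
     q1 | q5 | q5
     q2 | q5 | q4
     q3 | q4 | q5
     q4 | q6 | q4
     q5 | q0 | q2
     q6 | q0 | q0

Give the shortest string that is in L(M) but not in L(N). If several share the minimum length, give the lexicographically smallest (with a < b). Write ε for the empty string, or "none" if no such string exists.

ba

The string ba is accepted by M but not by N.
No shorter string lies in the difference, and ba is the lexicographically first length-2 string in L(M) \ L(N).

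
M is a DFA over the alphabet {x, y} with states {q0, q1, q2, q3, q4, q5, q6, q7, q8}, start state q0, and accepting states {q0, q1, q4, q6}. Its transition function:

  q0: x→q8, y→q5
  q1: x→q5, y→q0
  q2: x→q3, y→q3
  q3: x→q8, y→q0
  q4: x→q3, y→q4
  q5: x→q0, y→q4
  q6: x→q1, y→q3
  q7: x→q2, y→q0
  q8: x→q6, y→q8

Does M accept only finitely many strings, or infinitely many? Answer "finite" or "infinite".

infinite

State q8 is reachable from the start and can reach an accepting state, and it lies on the cycle q8 → q8.
Traversing that cycle any number of times yields accepted strings of unbounded length, so the language is infinite.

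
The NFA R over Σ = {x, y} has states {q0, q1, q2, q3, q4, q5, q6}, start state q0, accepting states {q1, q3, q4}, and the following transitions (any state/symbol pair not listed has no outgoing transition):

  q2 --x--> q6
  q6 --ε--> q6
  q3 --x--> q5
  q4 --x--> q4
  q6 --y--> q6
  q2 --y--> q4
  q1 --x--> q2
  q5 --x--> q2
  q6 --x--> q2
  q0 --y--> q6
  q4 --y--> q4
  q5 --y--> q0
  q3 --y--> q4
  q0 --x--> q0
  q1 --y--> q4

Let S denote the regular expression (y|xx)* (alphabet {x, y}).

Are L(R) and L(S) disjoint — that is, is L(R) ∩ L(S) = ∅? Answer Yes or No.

Yes

Converting the expression S to a DFA (subset construction, then merging equivalent states) gives the minimal DFA with states {s0, s1, s2}, start state s0, accepting states {s0} and transitions s0: x→s1, y→s0; s1: x→s0, y→s2; s2: x→s2, y→s2.
Exploring the product automaton R × S from the start pair (q0, s0), following both machines on each input symbol, reaches 7 state pairs: (q0, s0), (q0, s1), (q6, s0), (q6, s2), (q2, s1), (q2, s2), (q4, s2).
R accepts in {q1, q3, q4} and S accepts in {s0}; no reachable pair has both components accepting, so no string drives both machines to acceptance simultaneously and L(R) ∩ L(S) = ∅.
So no string is accepted by both, and the intersection is empty.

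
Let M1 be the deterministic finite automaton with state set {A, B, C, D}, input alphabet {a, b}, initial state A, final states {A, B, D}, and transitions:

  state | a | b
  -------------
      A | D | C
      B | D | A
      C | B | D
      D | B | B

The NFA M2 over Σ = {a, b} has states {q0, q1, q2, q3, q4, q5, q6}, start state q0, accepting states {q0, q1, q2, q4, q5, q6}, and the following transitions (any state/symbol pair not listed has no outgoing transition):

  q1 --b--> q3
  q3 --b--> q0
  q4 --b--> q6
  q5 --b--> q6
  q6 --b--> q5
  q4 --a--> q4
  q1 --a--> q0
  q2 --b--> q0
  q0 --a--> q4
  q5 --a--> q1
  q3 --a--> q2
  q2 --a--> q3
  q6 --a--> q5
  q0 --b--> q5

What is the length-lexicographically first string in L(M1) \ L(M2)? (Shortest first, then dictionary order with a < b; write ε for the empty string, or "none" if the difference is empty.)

bab

The string bab is accepted by M1 but not by M2.
No shorter string lies in the difference, and bab is the lexicographically first length-3 string in L(M1) \ L(M2).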